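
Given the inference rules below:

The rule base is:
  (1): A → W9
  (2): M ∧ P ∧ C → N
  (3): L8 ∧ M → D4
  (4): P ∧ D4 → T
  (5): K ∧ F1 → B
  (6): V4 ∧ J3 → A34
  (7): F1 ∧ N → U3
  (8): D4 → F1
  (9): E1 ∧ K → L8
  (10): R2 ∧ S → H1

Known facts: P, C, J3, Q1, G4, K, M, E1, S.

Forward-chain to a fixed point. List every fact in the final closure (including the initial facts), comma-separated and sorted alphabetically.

B, C, D4, E1, F1, G4, J3, K, L8, M, N, P, Q1, S, T, U3

Round 1: (2) [M ∧ P ∧ C → N]; (9) [E1 ∧ K → L8]. New: N, L8.
Round 2: (3) [L8 ∧ M → D4]. New: D4.
Round 3: (4) [P ∧ D4 → T]; (8) [D4 → F1]. New: T, F1.
Round 4: (5) [K ∧ F1 → B]; (7) [F1 ∧ N → U3]. New: B, U3.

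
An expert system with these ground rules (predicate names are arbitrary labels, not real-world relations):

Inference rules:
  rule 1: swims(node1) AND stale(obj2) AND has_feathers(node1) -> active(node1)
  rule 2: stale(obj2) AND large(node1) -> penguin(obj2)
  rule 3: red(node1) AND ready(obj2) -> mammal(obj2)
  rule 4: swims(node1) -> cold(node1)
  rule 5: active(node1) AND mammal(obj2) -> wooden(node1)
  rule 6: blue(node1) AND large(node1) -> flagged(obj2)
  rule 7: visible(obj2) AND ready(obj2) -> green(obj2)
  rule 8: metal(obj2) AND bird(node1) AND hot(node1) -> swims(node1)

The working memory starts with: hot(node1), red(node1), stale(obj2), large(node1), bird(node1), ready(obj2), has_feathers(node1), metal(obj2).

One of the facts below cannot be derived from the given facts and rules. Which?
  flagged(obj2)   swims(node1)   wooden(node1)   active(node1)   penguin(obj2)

Round 1: rule 2 [stale(obj2) AND large(node1) -> penguin(obj2)]; rule 3 [red(node1) AND ready(obj2) -> mammal(obj2)]; rule 8 [metal(obj2) AND bird(node1) AND hot(node1) -> swims(node1)]. Adds penguin(obj2), mammal(obj2), swims(node1).
Round 2: rule 1 [swims(node1) AND stale(obj2) AND has_feathers(node1) -> active(node1)]; rule 4 [swims(node1) -> cold(node1)]. Adds active(node1), cold(node1).
Round 3: rule 5 [active(node1) AND mammal(obj2) -> wooden(node1)]. Adds wooden(node1).
Derived: wooden(node1) (round 3), active(node1) (round 2), swims(node1) (round 1), penguin(obj2) (round 1). flagged(obj2) never appears in any round.

flagged(obj2)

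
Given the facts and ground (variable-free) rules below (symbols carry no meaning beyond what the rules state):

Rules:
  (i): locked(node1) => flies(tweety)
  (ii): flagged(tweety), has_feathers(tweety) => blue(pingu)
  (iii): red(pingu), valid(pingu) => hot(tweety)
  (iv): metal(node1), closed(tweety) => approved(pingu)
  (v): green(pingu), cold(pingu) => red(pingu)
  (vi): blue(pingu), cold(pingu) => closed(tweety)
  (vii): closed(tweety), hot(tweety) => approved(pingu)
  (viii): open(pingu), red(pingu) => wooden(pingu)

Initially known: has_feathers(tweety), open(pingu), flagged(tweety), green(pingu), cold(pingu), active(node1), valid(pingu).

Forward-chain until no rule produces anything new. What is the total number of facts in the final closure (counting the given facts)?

13

Round 1: (ii) [flagged(tweety), has_feathers(tweety) => blue(pingu)]; (v) [green(pingu), cold(pingu) => red(pingu)]. New: blue(pingu), red(pingu).
Round 2: (iii) [red(pingu), valid(pingu) => hot(tweety)]; (vi) [blue(pingu), cold(pingu) => closed(tweety)]; (viii) [open(pingu), red(pingu) => wooden(pingu)]. New: hot(tweety), closed(tweety), wooden(pingu).
Round 3: (vii) [closed(tweety), hot(tweety) => approved(pingu)]. New: approved(pingu).
Closure: {active(node1), approved(pingu), blue(pingu), closed(tweety), cold(pingu), flagged(tweety), green(pingu), has_feathers(tweety), hot(tweety), open(pingu), red(pingu), valid(pingu), wooden(pingu)} — 13 facts.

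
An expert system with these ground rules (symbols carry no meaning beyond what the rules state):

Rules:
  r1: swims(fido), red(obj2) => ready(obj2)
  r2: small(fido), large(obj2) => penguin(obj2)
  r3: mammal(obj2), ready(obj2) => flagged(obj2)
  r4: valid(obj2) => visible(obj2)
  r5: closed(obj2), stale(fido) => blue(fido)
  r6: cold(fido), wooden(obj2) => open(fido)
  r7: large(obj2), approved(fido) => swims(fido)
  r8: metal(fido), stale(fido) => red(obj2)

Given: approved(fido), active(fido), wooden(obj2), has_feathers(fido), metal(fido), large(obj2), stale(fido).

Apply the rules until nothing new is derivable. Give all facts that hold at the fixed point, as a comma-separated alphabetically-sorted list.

active(fido), approved(fido), has_feathers(fido), large(obj2), metal(fido), ready(obj2), red(obj2), stale(fido), swims(fido), wooden(obj2)

Round 1: r7 [large(obj2), approved(fido) => swims(fido)]; r8 [metal(fido), stale(fido) => red(obj2)]. Adds swims(fido), red(obj2).
Round 2: r1 [swims(fido), red(obj2) => ready(obj2)]. Adds ready(obj2).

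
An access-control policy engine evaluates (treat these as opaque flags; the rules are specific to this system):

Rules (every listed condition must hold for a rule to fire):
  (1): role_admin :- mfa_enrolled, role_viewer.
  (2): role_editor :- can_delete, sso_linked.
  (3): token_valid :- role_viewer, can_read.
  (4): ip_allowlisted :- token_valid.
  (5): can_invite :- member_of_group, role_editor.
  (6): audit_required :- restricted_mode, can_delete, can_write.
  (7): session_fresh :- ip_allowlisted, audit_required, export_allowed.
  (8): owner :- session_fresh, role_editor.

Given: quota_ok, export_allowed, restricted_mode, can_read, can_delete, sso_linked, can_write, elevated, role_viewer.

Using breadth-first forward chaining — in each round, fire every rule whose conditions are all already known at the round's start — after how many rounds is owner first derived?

Round 1: (2) [role_editor :- can_delete, sso_linked.]; (3) [token_valid :- role_viewer, can_read.]; (6) [audit_required :- restricted_mode, can_delete, can_write.]. Adds role_editor, token_valid, audit_required.
Round 2: (4) [ip_allowlisted :- token_valid.]. Adds ip_allowlisted.
Round 3: (7) [session_fresh :- ip_allowlisted, audit_required, export_allowed.]. Adds session_fresh.
Round 4: (8) [owner :- session_fresh, role_editor.]. Adds owner.
owner first appears in round 4.

4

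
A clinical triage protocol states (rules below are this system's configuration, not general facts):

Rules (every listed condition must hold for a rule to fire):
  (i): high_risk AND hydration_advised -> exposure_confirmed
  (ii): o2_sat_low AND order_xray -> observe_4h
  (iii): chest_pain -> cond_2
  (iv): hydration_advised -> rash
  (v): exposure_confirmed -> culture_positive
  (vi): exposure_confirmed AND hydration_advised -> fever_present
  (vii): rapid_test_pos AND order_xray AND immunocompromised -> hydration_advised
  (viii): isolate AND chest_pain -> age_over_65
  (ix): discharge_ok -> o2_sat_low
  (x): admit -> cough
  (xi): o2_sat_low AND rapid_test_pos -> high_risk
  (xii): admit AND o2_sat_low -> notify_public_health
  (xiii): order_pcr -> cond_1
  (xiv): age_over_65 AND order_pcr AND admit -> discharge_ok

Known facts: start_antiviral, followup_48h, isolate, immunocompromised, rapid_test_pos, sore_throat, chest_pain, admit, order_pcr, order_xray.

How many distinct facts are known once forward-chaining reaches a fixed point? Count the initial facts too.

24

Round 1 fires (iii), (vii), (viii), (x), (xiii), giving cond_2, hydration_advised, age_over_65, cough, cond_1.
Round 2 fires (iv), (xiv), giving rash, discharge_ok.
Round 3 fires (ix), giving o2_sat_low.
Round 4 fires (ii), (xi), (xii), giving observe_4h, high_risk, notify_public_health.
Round 5 fires (i), giving exposure_confirmed.
Round 6 fires (v), (vi), giving culture_positive, fever_present.
Closure: {admit, age_over_65, chest_pain, cond_1, cond_2, cough, culture_positive, discharge_ok, exposure_confirmed, fever_present, followup_48h, high_risk, hydration_advised, immunocompromised, isolate, notify_public_health, o2_sat_low, observe_4h, order_pcr, order_xray, rapid_test_pos, rash, sore_throat, start_antiviral} — 24 facts.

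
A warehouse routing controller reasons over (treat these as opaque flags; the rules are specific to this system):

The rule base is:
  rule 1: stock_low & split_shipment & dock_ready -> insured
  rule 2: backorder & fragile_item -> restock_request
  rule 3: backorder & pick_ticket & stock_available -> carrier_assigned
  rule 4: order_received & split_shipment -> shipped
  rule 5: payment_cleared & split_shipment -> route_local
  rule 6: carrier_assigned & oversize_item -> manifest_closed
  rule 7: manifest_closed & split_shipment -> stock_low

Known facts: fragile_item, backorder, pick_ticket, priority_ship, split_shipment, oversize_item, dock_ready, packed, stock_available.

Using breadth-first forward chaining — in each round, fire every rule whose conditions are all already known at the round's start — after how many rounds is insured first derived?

[1] rule 2 [backorder & fragile_item -> restock_request]; rule 3 [backorder & pick_ticket & stock_available -> carrier_assigned]. ⇒ new: restock_request, carrier_assigned.
[2] rule 6 [carrier_assigned & oversize_item -> manifest_closed]. ⇒ new: manifest_closed.
[3] rule 7 [manifest_closed & split_shipment -> stock_low]. ⇒ new: stock_low.
[4] rule 1 [stock_low & split_shipment & dock_ready -> insured]. ⇒ new: insured.
insured first appears in round 4.

4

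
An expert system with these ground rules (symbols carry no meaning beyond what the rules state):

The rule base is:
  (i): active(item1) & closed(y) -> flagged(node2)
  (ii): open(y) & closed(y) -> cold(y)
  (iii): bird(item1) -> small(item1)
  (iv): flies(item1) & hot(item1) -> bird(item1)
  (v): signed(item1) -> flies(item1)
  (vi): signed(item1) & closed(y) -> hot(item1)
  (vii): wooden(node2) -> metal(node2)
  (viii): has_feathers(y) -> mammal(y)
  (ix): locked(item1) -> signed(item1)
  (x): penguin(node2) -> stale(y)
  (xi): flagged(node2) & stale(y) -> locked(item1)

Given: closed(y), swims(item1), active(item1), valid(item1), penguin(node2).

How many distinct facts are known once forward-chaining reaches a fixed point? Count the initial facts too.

Round 1: (i) [active(item1) & closed(y) -> flagged(node2)]; (x) [penguin(node2) -> stale(y)]. New: flagged(node2), stale(y).
Round 2: (xi) [flagged(node2) & stale(y) -> locked(item1)]. New: locked(item1).
Round 3: (ix) [locked(item1) -> signed(item1)]. New: signed(item1).
Round 4: (v) [signed(item1) -> flies(item1)]; (vi) [signed(item1) & closed(y) -> hot(item1)]. New: flies(item1), hot(item1).
Round 5: (iv) [flies(item1) & hot(item1) -> bird(item1)]. New: bird(item1).
Round 6: (iii) [bird(item1) -> small(item1)]. New: small(item1).
Closure: {active(item1), bird(item1), closed(y), flagged(node2), flies(item1), hot(item1), locked(item1), penguin(node2), signed(item1), small(item1), stale(y), swims(item1), valid(item1)} — 13 facts.

13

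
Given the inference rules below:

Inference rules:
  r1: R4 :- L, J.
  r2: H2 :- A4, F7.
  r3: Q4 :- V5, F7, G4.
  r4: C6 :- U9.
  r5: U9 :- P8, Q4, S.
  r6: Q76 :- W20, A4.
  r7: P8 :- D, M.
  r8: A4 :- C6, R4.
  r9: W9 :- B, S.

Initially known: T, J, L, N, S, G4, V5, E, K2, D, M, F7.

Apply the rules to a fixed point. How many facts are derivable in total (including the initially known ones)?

Round 1 fires r1, r3, r7, giving R4, Q4, P8.
Round 2 fires r5, giving U9.
Round 3 fires r4, giving C6.
Round 4 fires r8, giving A4.
Round 5 fires r2, giving H2.
Closure: {A4, C6, D, E, F7, G4, H2, J, K2, L, M, N, P8, Q4, R4, S, T, U9, V5} — 19 facts.

19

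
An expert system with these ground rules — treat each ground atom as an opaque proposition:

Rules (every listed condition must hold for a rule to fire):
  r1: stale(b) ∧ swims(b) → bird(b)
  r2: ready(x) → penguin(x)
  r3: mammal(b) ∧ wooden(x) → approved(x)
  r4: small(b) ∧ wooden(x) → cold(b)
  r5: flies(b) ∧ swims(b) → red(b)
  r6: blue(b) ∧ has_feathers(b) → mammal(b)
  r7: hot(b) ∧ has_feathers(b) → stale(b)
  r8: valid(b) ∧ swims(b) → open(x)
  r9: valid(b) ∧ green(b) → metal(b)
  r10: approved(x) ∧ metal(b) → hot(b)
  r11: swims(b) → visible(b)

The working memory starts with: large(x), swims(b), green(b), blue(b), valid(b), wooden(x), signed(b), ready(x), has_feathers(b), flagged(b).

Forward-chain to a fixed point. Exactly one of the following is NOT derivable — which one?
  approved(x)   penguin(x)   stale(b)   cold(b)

cold(b)

Round 1: r2 [ready(x) → penguin(x)]; r6 [blue(b) ∧ has_feathers(b) → mammal(b)]; r8 [valid(b) ∧ swims(b) → open(x)]; r9 [valid(b) ∧ green(b) → metal(b)]; r11 [swims(b) → visible(b)]. Adds penguin(x), mammal(b), open(x), metal(b), visible(b).
Round 2: r3 [mammal(b) ∧ wooden(x) → approved(x)]. Adds approved(x).
Round 3: r10 [approved(x) ∧ metal(b) → hot(b)]. Adds hot(b).
Round 4: r7 [hot(b) ∧ has_feathers(b) → stale(b)]. Adds stale(b).
Round 5: r1 [stale(b) ∧ swims(b) → bird(b)]. Adds bird(b).
Derived: approved(x) (round 2), penguin(x) (round 1), stale(b) (round 4). cold(b) never appears in any round.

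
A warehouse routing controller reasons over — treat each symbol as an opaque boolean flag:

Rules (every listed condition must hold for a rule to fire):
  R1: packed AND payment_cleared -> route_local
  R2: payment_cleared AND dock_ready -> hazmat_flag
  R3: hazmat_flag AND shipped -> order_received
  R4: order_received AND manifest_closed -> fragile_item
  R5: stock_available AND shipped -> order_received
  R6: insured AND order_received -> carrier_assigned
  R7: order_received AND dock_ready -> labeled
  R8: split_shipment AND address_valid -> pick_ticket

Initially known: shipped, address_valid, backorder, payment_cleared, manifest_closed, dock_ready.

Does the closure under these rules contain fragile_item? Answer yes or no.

yes

[1] R2 [payment_cleared AND dock_ready -> hazmat_flag]. ⇒ new: hazmat_flag.
[2] R3 [hazmat_flag AND shipped -> order_received]. ⇒ new: order_received.
[3] R4 [order_received AND manifest_closed -> fragile_item]; R7 [order_received AND dock_ready -> labeled]. ⇒ new: fragile_item, labeled.
fragile_item appears in round 3, so it is derivable.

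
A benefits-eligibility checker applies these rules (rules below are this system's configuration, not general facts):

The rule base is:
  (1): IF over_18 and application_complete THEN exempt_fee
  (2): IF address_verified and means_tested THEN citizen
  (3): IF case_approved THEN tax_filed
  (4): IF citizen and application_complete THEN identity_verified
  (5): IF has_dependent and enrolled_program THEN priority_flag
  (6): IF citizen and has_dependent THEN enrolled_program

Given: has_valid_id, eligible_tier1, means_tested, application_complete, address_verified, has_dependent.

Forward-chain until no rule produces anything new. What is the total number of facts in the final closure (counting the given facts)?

10

Round 1 fires (2), giving citizen.
Round 2 fires (4), (6), giving identity_verified, enrolled_program.
Round 3 fires (5), giving priority_flag.
Closure: {address_verified, application_complete, citizen, eligible_tier1, enrolled_program, has_dependent, has_valid_id, identity_verified, means_tested, priority_flag} — 10 facts.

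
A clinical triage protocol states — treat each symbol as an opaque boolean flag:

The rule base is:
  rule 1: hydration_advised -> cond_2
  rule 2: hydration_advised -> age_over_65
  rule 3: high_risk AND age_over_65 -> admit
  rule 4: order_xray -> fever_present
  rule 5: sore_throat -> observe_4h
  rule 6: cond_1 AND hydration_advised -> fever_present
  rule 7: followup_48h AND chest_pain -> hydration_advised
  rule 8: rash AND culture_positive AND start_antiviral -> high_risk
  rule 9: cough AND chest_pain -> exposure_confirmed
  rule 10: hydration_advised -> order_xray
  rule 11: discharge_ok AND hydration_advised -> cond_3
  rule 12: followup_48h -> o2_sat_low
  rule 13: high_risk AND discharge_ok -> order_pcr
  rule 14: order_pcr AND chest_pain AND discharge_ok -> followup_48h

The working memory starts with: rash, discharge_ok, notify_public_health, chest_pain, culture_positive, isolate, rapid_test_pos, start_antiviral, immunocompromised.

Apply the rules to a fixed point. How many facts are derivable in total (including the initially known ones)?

20

Round 1: rule 8 [rash AND culture_positive AND start_antiviral -> high_risk]. New: high_risk.
Round 2: rule 13 [high_risk AND discharge_ok -> order_pcr]. New: order_pcr.
Round 3: rule 14 [order_pcr AND chest_pain AND discharge_ok -> followup_48h]. New: followup_48h.
Round 4: rule 7 [followup_48h AND chest_pain -> hydration_advised]; rule 12 [followup_48h -> o2_sat_low]. New: hydration_advised, o2_sat_low.
Round 5: rule 1 [hydration_advised -> cond_2]; rule 2 [hydration_advised -> age_over_65]; rule 10 [hydration_advised -> order_xray]; rule 11 [discharge_ok AND hydration_advised -> cond_3]. New: cond_2, age_over_65, order_xray, cond_3.
Round 6: rule 3 [high_risk AND age_over_65 -> admit]; rule 4 [order_xray -> fever_present]. New: admit, fever_present.
Closure: {admit, age_over_65, chest_pain, cond_2, cond_3, culture_positive, discharge_ok, fever_present, followup_48h, high_risk, hydration_advised, immunocompromised, isolate, notify_public_health, o2_sat_low, order_pcr, order_xray, rapid_test_pos, rash, start_antiviral} — 20 facts.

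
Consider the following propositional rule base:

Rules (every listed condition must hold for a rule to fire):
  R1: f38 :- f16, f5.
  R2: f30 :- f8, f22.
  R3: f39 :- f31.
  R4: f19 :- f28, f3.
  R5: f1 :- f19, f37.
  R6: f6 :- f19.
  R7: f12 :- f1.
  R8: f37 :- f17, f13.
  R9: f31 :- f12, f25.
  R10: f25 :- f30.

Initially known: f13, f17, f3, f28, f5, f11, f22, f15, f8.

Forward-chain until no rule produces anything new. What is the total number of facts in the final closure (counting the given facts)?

18

[1] R2 [f30 :- f8, f22.]; R4 [f19 :- f28, f3.]; R8 [f37 :- f17, f13.]. ⇒ new: f30, f19, f37.
[2] R5 [f1 :- f19, f37.]; R6 [f6 :- f19.]; R10 [f25 :- f30.]. ⇒ new: f1, f6, f25.
[3] R7 [f12 :- f1.]. ⇒ new: f12.
[4] R9 [f31 :- f12, f25.]. ⇒ new: f31.
[5] R3 [f39 :- f31.]. ⇒ new: f39.
Closure: {f1, f11, f12, f13, f15, f17, f19, f22, f25, f28, f3, f30, f31, f37, f39, f5, f6, f8} — 18 facts.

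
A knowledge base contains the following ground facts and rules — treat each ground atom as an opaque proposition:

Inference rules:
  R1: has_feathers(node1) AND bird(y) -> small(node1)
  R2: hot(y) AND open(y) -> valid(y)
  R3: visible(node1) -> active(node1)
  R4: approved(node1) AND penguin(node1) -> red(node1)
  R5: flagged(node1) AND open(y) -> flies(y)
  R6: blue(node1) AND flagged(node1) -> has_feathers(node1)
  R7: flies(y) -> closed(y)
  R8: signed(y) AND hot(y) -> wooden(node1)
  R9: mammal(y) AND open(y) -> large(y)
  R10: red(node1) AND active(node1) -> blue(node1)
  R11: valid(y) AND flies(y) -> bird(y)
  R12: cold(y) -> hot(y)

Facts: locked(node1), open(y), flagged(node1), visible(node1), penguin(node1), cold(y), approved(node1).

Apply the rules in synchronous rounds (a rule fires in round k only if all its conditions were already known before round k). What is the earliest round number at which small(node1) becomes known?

4

Round 1: R3 [visible(node1) -> active(node1)]; R4 [approved(node1) AND penguin(node1) -> red(node1)]; R5 [flagged(node1) AND open(y) -> flies(y)]; R12 [cold(y) -> hot(y)]. Adds active(node1), red(node1), flies(y), hot(y).
Round 2: R2 [hot(y) AND open(y) -> valid(y)]; R7 [flies(y) -> closed(y)]; R10 [red(node1) AND active(node1) -> blue(node1)]. Adds valid(y), closed(y), blue(node1).
Round 3: R6 [blue(node1) AND flagged(node1) -> has_feathers(node1)]; R11 [valid(y) AND flies(y) -> bird(y)]. Adds has_feathers(node1), bird(y).
Round 4: R1 [has_feathers(node1) AND bird(y) -> small(node1)]. Adds small(node1).
small(node1) first appears in round 4.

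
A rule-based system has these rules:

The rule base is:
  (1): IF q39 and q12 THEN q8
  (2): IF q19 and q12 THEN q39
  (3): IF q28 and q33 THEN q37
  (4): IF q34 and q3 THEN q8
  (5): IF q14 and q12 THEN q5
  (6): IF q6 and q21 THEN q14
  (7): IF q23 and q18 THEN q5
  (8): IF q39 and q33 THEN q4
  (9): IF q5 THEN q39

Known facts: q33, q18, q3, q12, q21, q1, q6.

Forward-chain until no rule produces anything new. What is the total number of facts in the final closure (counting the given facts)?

Round 1 — (6), derive q14.
Round 2 — (5), derive q5.
Round 3 — (9), derive q39.
Round 4 — (1), (8), derive q8, q4.
Closure: {q1, q12, q14, q18, q21, q3, q33, q39, q4, q5, q6, q8} — 12 facts.

12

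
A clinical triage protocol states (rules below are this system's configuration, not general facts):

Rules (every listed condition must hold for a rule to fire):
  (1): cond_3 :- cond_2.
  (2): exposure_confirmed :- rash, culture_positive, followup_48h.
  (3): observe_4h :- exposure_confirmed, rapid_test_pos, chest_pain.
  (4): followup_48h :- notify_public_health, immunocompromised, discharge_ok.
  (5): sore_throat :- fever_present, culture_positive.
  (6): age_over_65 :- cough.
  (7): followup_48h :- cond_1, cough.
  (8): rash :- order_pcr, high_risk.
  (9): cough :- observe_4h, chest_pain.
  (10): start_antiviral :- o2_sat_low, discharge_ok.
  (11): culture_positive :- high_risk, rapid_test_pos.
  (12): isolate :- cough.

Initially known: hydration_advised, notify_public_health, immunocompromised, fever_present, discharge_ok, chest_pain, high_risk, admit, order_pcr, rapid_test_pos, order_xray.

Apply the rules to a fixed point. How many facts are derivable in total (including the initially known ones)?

20

Round 1 — (4), (8), (11), derive followup_48h, rash, culture_positive.
Round 2 — (2), (5), derive exposure_confirmed, sore_throat.
Round 3 — (3), derive observe_4h.
Round 4 — (9), derive cough.
Round 5 — (6), (12), derive age_over_65, isolate.
Closure: {admit, age_over_65, chest_pain, cough, culture_positive, discharge_ok, exposure_confirmed, fever_present, followup_48h, high_risk, hydration_advised, immunocompromised, isolate, notify_public_health, observe_4h, order_pcr, order_xray, rapid_test_pos, rash, sore_throat} — 20 facts.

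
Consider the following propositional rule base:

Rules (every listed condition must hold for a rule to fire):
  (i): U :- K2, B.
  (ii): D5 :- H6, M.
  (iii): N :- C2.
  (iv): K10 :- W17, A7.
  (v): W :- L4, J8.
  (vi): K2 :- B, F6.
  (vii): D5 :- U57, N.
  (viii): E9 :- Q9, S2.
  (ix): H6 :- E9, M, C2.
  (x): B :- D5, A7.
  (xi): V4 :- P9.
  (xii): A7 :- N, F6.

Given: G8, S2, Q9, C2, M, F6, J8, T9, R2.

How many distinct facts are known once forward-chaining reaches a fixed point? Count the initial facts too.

17

Round 1 — (iii), (viii), derive N, E9.
Round 2 — (ix), (xii), derive H6, A7.
Round 3 — (ii), derive D5.
Round 4 — (x), derive B.
Round 5 — (vi), derive K2.
Round 6 — (i), derive U.
Closure: {A7, B, C2, D5, E9, F6, G8, H6, J8, K2, M, N, Q9, R2, S2, T9, U} — 17 facts.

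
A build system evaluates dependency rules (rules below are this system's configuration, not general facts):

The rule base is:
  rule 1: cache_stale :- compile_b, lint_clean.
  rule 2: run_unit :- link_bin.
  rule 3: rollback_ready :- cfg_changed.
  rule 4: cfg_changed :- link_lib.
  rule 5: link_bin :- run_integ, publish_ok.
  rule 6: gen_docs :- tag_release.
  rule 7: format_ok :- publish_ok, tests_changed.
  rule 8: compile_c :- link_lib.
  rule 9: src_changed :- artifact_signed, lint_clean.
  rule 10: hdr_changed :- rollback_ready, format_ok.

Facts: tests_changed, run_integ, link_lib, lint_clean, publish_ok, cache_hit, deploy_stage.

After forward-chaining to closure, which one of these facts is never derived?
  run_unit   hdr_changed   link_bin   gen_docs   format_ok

[1] rule 4 [cfg_changed :- link_lib.]; rule 5 [link_bin :- run_integ, publish_ok.]; rule 7 [format_ok :- publish_ok, tests_changed.]; rule 8 [compile_c :- link_lib.]. ⇒ new: cfg_changed, link_bin, format_ok, compile_c.
[2] rule 2 [run_unit :- link_bin.]; rule 3 [rollback_ready :- cfg_changed.]. ⇒ new: run_unit, rollback_ready.
[3] rule 10 [hdr_changed :- rollback_ready, format_ok.]. ⇒ new: hdr_changed.
Derived: format_ok (round 1), hdr_changed (round 3), link_bin (round 1), run_unit (round 2). gen_docs never appears in any round.

gen_docs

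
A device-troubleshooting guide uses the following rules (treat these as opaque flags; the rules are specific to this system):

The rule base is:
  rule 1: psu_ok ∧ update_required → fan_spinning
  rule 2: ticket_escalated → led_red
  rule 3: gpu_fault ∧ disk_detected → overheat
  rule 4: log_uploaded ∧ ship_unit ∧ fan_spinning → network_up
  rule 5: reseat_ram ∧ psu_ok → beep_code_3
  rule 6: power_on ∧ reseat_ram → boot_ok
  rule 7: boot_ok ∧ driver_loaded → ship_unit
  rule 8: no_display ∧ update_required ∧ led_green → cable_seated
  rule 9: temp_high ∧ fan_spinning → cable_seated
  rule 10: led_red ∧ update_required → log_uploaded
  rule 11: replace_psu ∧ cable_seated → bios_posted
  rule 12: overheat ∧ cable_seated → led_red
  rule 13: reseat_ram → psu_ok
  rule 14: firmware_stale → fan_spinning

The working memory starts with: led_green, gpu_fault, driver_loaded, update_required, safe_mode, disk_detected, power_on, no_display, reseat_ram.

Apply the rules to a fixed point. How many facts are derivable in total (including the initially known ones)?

Round 1 fires rule 3, rule 6, rule 8, rule 13, giving overheat, boot_ok, cable_seated, psu_ok.
Round 2 fires rule 1, rule 5, rule 7, rule 12, giving fan_spinning, beep_code_3, ship_unit, led_red.
Round 3 fires rule 10, giving log_uploaded.
Round 4 fires rule 4, giving network_up.
Closure: {beep_code_3, boot_ok, cable_seated, disk_detected, driver_loaded, fan_spinning, gpu_fault, led_green, led_red, log_uploaded, network_up, no_display, overheat, power_on, psu_ok, reseat_ram, safe_mode, ship_unit, update_required} — 19 facts.

19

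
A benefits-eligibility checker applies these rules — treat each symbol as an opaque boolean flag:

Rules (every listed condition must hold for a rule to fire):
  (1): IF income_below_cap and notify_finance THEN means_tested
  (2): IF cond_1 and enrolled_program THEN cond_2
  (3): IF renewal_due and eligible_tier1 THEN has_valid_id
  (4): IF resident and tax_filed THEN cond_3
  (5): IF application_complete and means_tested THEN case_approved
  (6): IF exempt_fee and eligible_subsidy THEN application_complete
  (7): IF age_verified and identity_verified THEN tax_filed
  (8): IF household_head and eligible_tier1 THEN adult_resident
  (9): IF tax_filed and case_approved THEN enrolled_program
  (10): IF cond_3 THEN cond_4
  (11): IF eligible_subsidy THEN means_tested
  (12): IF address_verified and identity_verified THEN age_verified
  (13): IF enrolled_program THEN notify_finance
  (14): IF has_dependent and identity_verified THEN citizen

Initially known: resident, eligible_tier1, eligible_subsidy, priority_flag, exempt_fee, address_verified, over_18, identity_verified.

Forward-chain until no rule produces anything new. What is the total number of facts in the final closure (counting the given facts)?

17

Round 1 — (6), (11), (12), derive application_complete, means_tested, age_verified.
Round 2 — (5), (7), derive case_approved, tax_filed.
Round 3 — (4), (9), derive cond_3, enrolled_program.
Round 4 — (10), (13), derive cond_4, notify_finance.
Closure: {address_verified, age_verified, application_complete, case_approved, cond_3, cond_4, eligible_subsidy, eligible_tier1, enrolled_program, exempt_fee, identity_verified, means_tested, notify_finance, over_18, priority_flag, resident, tax_filed} — 17 facts.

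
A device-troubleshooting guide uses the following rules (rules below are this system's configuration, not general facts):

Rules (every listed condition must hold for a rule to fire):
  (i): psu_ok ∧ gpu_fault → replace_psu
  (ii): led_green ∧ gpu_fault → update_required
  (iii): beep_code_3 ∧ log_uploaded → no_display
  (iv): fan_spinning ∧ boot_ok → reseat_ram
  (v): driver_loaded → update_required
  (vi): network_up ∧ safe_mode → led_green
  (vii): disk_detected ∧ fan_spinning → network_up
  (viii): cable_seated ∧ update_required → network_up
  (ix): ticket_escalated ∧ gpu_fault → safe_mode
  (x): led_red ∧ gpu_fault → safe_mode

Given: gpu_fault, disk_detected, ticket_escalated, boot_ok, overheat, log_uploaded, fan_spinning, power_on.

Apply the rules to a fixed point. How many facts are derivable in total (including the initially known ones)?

13

Round 1 — (iv), (vii), (ix), derive reseat_ram, network_up, safe_mode.
Round 2 — (vi), derive led_green.
Round 3 — (ii), derive update_required.
Closure: {boot_ok, disk_detected, fan_spinning, gpu_fault, led_green, log_uploaded, network_up, overheat, power_on, reseat_ram, safe_mode, ticket_escalated, update_required} — 13 facts.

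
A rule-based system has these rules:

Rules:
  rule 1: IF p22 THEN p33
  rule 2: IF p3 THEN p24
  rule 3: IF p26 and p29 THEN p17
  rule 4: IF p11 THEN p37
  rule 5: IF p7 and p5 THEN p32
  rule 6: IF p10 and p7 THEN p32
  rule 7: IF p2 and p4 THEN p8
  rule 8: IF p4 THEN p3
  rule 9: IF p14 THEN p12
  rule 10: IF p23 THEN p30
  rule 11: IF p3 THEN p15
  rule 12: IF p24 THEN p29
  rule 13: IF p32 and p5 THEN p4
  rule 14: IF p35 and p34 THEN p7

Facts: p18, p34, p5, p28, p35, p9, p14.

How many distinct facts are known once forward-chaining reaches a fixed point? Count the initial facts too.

Round 1: rule 9 [IF p14 THEN p12]; rule 14 [IF p35 and p34 THEN p7]. New: p12, p7.
Round 2: rule 5 [IF p7 and p5 THEN p32]. New: p32.
Round 3: rule 13 [IF p32 and p5 THEN p4]. New: p4.
Round 4: rule 8 [IF p4 THEN p3]. New: p3.
Round 5: rule 2 [IF p3 THEN p24]; rule 11 [IF p3 THEN p15]. New: p24, p15.
Round 6: rule 12 [IF p24 THEN p29]. New: p29.
Closure: {p12, p14, p15, p18, p24, p28, p29, p3, p32, p34, p35, p4, p5, p7, p9} — 15 facts.

15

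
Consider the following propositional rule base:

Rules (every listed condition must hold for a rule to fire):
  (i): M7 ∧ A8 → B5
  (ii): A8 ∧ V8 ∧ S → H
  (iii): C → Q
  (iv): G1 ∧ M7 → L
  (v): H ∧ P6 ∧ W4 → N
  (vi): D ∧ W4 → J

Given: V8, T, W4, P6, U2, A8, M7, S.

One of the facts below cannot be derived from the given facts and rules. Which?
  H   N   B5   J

J

Round 1 — (i), (ii), derive B5, H.
Round 2 — (v), derive N.
Derived: H (round 1), N (round 2), B5 (round 1). J never appears in any round.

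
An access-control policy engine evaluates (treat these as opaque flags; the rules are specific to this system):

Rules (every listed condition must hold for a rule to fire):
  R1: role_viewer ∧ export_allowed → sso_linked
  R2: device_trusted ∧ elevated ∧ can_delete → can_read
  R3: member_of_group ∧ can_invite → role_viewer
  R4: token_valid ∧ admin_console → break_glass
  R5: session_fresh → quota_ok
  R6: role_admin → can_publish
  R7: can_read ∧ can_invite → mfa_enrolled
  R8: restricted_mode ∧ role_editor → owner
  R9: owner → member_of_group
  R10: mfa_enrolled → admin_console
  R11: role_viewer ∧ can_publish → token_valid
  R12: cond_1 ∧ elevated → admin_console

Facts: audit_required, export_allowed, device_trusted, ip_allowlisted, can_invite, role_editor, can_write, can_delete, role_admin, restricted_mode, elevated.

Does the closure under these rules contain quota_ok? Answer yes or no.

no

Round 1: R2 [device_trusted ∧ elevated ∧ can_delete → can_read]; R6 [role_admin → can_publish]; R8 [restricted_mode ∧ role_editor → owner]. Adds can_read, can_publish, owner.
Round 2: R7 [can_read ∧ can_invite → mfa_enrolled]; R9 [owner → member_of_group]. Adds mfa_enrolled, member_of_group.
Round 3: R3 [member_of_group ∧ can_invite → role_viewer]; R10 [mfa_enrolled → admin_console]. Adds role_viewer, admin_console.
Round 4: R1 [role_viewer ∧ export_allowed → sso_linked]; R11 [role_viewer ∧ can_publish → token_valid]. Adds sso_linked, token_valid.
Round 5: R4 [token_valid ∧ admin_console → break_glass]. Adds break_glass.
Fixed point reached. quota_ok is concluded only by R5; R5 needs session_fresh (never derived).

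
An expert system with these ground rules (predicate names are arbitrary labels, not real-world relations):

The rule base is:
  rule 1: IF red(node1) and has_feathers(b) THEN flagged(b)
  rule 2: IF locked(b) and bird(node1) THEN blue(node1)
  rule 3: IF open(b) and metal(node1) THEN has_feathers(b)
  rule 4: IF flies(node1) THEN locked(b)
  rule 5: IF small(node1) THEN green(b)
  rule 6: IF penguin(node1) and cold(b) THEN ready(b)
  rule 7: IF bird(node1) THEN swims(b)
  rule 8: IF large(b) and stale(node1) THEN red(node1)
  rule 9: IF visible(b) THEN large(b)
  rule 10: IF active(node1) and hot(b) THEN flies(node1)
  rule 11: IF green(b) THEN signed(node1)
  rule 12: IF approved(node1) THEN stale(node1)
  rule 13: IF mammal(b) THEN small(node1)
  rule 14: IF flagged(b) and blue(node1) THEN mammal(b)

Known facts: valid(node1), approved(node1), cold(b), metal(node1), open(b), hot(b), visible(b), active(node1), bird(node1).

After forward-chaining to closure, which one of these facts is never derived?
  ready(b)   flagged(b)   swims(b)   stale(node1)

ready(b)

Round 1 — rule 3, rule 7, rule 9, rule 10, rule 12, derive has_feathers(b), swims(b), large(b), flies(node1), stale(node1).
Round 2 — rule 4, rule 8, derive locked(b), red(node1).
Round 3 — rule 1, rule 2, derive flagged(b), blue(node1).
Round 4 — rule 14, derive mammal(b).
Round 5 — rule 13, derive small(node1).
Round 6 — rule 5, derive green(b).
Round 7 — rule 11, derive signed(node1).
Derived: stale(node1) (round 1), swims(b) (round 1), flagged(b) (round 3). ready(b) never appears in any round.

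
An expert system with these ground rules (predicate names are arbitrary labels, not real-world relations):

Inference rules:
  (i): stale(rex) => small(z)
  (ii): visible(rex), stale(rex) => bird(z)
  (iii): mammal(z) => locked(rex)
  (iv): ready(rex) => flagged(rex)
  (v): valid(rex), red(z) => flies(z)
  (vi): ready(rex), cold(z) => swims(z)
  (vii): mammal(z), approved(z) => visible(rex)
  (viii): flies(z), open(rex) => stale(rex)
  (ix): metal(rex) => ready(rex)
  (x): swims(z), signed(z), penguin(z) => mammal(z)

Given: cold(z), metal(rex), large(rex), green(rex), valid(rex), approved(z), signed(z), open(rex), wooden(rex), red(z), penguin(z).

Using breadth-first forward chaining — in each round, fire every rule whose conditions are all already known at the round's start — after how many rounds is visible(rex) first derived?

[1] (v) [valid(rex), red(z) => flies(z)]; (ix) [metal(rex) => ready(rex)]. ⇒ new: flies(z), ready(rex).
[2] (iv) [ready(rex) => flagged(rex)]; (vi) [ready(rex), cold(z) => swims(z)]; (viii) [flies(z), open(rex) => stale(rex)]. ⇒ new: flagged(rex), swims(z), stale(rex).
[3] (i) [stale(rex) => small(z)]; (x) [swims(z), signed(z), penguin(z) => mammal(z)]. ⇒ new: small(z), mammal(z).
[4] (iii) [mammal(z) => locked(rex)]; (vii) [mammal(z), approved(z) => visible(rex)]. ⇒ new: locked(rex), visible(rex).
visible(rex) first appears in round 4.

4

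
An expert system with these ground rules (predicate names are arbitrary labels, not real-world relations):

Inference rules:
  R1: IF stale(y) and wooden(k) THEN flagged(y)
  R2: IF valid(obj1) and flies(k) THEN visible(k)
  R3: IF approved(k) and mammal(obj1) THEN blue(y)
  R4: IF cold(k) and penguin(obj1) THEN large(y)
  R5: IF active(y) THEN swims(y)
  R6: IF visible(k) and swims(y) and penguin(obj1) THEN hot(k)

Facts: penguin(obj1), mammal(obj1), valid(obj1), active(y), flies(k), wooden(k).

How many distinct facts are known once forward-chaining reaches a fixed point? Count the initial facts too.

9

Round 1 — R2, R5, derive visible(k), swims(y).
Round 2 — R6, derive hot(k).
Closure: {active(y), flies(k), hot(k), mammal(obj1), penguin(obj1), swims(y), valid(obj1), visible(k), wooden(k)} — 9 facts.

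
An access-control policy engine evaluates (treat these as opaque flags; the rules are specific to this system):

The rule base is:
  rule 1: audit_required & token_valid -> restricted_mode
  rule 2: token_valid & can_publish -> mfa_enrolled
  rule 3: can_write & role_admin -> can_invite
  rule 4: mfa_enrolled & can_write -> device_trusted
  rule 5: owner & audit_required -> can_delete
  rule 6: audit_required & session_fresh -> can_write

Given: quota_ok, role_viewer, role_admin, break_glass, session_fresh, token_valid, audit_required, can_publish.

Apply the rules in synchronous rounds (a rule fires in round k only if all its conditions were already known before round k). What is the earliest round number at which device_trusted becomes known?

2

Round 1 fires rule 1, rule 2, rule 6, giving restricted_mode, mfa_enrolled, can_write.
Round 2 fires rule 3, rule 4, giving can_invite, device_trusted.
device_trusted first appears in round 2.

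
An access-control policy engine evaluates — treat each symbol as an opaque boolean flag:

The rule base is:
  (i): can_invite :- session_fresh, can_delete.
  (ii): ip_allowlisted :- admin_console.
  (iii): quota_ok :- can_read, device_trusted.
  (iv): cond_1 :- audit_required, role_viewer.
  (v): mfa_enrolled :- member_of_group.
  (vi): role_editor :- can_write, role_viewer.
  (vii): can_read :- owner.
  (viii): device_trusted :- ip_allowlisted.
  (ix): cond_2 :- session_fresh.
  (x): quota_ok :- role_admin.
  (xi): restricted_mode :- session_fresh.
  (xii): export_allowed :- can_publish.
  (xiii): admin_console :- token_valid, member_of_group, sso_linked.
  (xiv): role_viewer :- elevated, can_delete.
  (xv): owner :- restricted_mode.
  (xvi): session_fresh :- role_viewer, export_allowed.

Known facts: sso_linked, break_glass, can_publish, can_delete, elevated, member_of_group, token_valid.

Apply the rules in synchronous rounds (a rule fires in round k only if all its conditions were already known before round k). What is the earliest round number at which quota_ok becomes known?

6

Round 1: (v) [mfa_enrolled :- member_of_group.]; (xii) [export_allowed :- can_publish.]; (xiii) [admin_console :- token_valid, member_of_group, sso_linked.]; (xiv) [role_viewer :- elevated, can_delete.]. Adds mfa_enrolled, export_allowed, admin_console, role_viewer.
Round 2: (ii) [ip_allowlisted :- admin_console.]; (xvi) [session_fresh :- role_viewer, export_allowed.]. Adds ip_allowlisted, session_fresh.
Round 3: (i) [can_invite :- session_fresh, can_delete.]; (viii) [device_trusted :- ip_allowlisted.]; (ix) [cond_2 :- session_fresh.]; (xi) [restricted_mode :- session_fresh.]. Adds can_invite, device_trusted, cond_2, restricted_mode.
Round 4: (xv) [owner :- restricted_mode.]. Adds owner.
Round 5: (vii) [can_read :- owner.]. Adds can_read.
Round 6: (iii) [quota_ok :- can_read, device_trusted.]. Adds quota_ok.
quota_ok first appears in round 6.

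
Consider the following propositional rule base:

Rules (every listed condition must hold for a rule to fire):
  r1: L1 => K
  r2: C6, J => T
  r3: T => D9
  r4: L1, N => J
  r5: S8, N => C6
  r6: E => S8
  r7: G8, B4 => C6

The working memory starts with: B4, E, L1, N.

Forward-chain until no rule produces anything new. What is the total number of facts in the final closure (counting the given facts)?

Round 1: r1 [L1 => K]; r4 [L1, N => J]; r6 [E => S8]. Adds K, J, S8.
Round 2: r5 [S8, N => C6]. Adds C6.
Round 3: r2 [C6, J => T]. Adds T.
Round 4: r3 [T => D9]. Adds D9.
Closure: {B4, C6, D9, E, J, K, L1, N, S8, T} — 10 facts.

10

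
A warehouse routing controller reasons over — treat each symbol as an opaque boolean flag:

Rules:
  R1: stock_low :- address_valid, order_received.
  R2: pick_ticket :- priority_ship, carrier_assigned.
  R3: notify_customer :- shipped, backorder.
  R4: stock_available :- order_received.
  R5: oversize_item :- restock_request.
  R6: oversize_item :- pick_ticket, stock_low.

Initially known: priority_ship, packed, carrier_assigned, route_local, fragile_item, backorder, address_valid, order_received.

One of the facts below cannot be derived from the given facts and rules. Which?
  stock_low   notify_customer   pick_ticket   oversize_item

Round 1 — R1, R2, R4, derive stock_low, pick_ticket, stock_available.
Round 2 — R6, derive oversize_item.
Derived: pick_ticket (round 1), oversize_item (round 2), stock_low (round 1). notify_customer never appears in any round.

notify_customer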